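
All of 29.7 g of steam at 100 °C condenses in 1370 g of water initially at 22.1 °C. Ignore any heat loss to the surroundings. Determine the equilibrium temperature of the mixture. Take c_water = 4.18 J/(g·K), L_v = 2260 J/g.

T_f ≈ 35.2 °C

Taking heat into each body as positive, Σ m c ΔT = 0:
steam→water at 100 °C releases m L_v = 29.7·2260 = 67122
  condensate cools 100→T: 29.7·4.18·(T − 100) = 124.15(T − 100)
  water warms: 1370·4.18·(T − 22.1) = 5726.6(T − 22.1)
5850.7 T = 67122 + 12415 + 126558 = 206094
T ≈ 35.23 °C — below 100 °C, confirming all the steam condensed.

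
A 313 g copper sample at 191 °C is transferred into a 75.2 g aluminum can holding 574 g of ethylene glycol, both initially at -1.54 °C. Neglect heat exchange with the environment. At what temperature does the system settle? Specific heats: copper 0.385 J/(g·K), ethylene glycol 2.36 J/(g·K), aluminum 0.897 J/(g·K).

T_f ≈ 13.5 °C

Taking heat into each body as positive, Σ m c ΔT = 0:
313·0.385·(T − 191) + 574·2.36·(T − (-1.54)) + 75.2·0.897·(T − (-1.54)) = 0
1542.6 T = 20826
T = 20826 / 1542.6 = 13.5 °C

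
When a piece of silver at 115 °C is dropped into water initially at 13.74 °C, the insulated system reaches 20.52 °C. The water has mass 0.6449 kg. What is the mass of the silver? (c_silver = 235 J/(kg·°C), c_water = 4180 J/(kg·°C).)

m ≈ 0.823 kg

Heat lost by the silver = heat gained by the water:
m×235×(115 − 20.52) = 0.6449×4180×(20.52 − 13.74)
22203 m = 18277  ⇒  m ≈ 0.8232 kg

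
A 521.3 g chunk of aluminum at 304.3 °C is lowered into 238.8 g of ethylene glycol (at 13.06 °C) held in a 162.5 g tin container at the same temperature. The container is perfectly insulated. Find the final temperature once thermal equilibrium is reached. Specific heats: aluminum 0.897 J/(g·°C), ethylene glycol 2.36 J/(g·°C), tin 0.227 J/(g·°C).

T_f ≈ 140.6 °C

With ΣQ=0 the equilibrium temperature is the m·c-weighted mean:
T_f = (467.61*304.3 + 563.57*13.06 + 36.89*13.06) / (467.61 + 563.57 + 36.89)
    = 150134 / 1068.1 ≈ 140.57 °C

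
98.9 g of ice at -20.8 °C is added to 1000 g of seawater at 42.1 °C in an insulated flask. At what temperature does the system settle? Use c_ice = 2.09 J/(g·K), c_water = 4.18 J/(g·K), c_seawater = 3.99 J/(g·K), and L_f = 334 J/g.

T_f ≈ 29.7 °C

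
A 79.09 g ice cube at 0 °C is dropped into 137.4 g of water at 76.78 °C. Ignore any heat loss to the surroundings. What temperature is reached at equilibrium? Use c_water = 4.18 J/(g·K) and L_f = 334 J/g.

Energy balance with sensible and latent terms:
fusion: m_ice L_f = 79.09·334 = 26416; meltwater 0→T: 79.09·4.18·T = 330.6 T; water cools: 137.4·4.18·(T − 76.78) = 574.33(T − 76.78)
904.93 T = 44097 − 26416 = 17681
T ≈ 19.54 °C — above 0 °C, consistent with complete melting.

T_f ≈ 19.5 °C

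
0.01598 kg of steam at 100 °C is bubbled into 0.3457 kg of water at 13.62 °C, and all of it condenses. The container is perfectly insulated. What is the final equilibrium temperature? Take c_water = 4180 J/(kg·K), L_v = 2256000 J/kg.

Conservation of energy gives ΣQ = 0:
steam→water at 100 °C releases m L_v = 0.01598·2256000 = 36051
  condensate cools 100→T: 0.01598·4180·(T − 100) = 66.8(T − 100)
  water warms: 0.3457·4180·(T − 13.62) = 1445(T − 13.62)
1511.8 T = 36051 + 6679.6 + 19681 = 62412
T ≈ 41.28 °C, under the boiling point, so the assumption holds.

T_f ≈ 41.3 °C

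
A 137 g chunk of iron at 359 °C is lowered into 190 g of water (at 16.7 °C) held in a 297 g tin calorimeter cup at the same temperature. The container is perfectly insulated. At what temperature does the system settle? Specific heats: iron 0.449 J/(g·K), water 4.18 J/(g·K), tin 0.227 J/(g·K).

T_f ≈ 39.5 °C

T_f = Σ m_i c_i T_i / Σ m_i c_i:
T_f = (61.51*359 + 794.2*16.7 + 67.42*16.7) / (61.51 + 794.2 + 67.42)
    = 36472 / 923.13 ≈ 39.51 °C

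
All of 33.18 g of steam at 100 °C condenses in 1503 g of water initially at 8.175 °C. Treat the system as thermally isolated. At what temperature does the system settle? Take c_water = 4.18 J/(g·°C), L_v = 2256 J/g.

Energy balance with sensible and latent terms:
latent heat released on condensation: 33.18·2256 = 74854
  condensate cools 100→T: 33.18·4.18·(T − 100) = 138.69(T − 100)
  water warms: 1503·4.18·(T − 8.175) = 6282.5(T − 8.175)
6421.2 T = 74854 + 13869 + 51360 = 140083
T ≈ 21.82 °C, under the boiling point, so the assumption holds.

T_f ≈ 21.8 °C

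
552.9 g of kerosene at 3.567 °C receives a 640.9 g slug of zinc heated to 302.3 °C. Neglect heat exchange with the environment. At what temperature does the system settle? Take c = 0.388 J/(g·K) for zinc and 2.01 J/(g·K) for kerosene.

T_f = Σ m_i c_i T_i / Σ m_i c_i:
T_f = (248.67×302.3 + 1111.3×3.567) / (248.67 + 1111.3)
    = 79137 / 1360 ≈ 58.19 °C

T_f ≈ 58.2 °C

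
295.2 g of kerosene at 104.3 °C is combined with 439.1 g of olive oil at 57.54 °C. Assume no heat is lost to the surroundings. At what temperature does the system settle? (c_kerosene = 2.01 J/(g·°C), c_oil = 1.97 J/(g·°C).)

T_f ≈ 76.6 °C

With ΣQ=0 the equilibrium temperature is the m·c-weighted mean:
T_f = (593.35·104.3 + 865.03·57.54) / (593.35 + 865.03)
    = 111660 / 1458.4 ≈ 76.56 °C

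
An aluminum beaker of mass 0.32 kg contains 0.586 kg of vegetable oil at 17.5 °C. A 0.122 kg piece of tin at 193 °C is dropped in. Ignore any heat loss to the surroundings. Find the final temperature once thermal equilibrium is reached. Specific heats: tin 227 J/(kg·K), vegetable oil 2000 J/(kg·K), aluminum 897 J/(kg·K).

Taking heat into each body as positive, Σ m c ΔT = 0:
0.122×227×(T − 193) + 0.586×2000×(T − 17.5) + 0.32×897×(T − 17.5) = 0
(27.69 + 1172 + 287.04) T = 27.69×193 + 1172×17.5 + 287.04×17.5
T ≈ 20.77 °C

T_f ≈ 20.8 °C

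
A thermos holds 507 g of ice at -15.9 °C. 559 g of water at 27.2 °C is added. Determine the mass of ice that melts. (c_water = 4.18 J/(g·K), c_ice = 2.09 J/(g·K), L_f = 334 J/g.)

m_melted ≈ 140 g

Heat available from the water dropping to 0 °C: 559×4.18×27.2 = 63556 J.
Of that, 507×2.09×15.9 = 16848 J goes to bring the ice to 0 °C, leaving 46708 J.
To melt every bit of ice: 507×334 = 169338 J.
That's not enough to melt it all — equilibrium is at 0 °C with ice remaining.
m_melt = 46708 / L_f = 139.8 g.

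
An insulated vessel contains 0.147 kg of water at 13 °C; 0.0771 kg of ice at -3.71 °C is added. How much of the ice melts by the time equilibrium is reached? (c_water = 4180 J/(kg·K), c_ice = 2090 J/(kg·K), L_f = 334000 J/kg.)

m_melted ≈ 0.0221 kg

Cooling the water to 0 °C releases 0.147·4180·13 = 7988 J.
Of that, 0.0771·2090·3.71 = 597.83 J goes to bring the ice to 0 °C, leaving 7390.2 J.
To melt every bit of ice: 0.0771·334000 = 25751 J.
Since 7390.2 < 25751 J, not all the ice melts; equilibrium is at 0 °C.
m_melt = 7390.2 / L_f = 0.02213 kg.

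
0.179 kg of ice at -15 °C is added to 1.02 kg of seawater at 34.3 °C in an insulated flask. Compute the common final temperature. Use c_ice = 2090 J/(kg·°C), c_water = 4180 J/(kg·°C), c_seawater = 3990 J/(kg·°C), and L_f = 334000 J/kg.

T_f ≈ 15.4 °C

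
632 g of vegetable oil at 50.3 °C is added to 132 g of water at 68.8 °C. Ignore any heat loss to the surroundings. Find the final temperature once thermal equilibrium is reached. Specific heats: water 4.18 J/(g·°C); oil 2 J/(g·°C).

Taking heat into each body as positive, Σ m c ΔT = 0:
132*4.18*(T − 68.8) + 632*2*(T − 50.3) = 0
1815.8 T = 101540
T = 101540/1815.8 ≈ 55.92 °C

T_f ≈ 55.9 °C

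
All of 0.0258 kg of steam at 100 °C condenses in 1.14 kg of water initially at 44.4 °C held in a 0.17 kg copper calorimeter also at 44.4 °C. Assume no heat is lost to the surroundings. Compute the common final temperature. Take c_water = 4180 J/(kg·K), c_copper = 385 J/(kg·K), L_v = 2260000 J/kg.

T_f ≈ 57.4 °C

Energy conservation, ΣQ = 0:
latent heat released on condensation: 0.0258×2260000 = 58308
  condensed water 100 °C→T: 107.84(T − 100)
  water warms: 1.14×4180×(T − 44.4) = 4765.2(T − 44.4)
  cup: 65.45(T − 44.4)
4938.5 T = 58308 + 10784 + 214481 = 283573
T ≈ 57.42 °C, under the boiling point, so the assumption holds.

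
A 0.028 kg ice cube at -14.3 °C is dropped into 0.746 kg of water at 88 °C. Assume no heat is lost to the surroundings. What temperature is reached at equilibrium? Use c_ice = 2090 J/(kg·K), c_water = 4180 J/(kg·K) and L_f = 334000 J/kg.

Taking heat into each body as positive, Σ m c ΔT = 0:
ice -14.3→0 °C: 0.028×2090×14.3 = 836.84; melt ice: 0.028×334000 = 9352; meltwater 0→T: 0.028×4180×T = 117.04 T; water cools: 0.746×4180×(T − 88) = 3118.3(T − 88)
3235.3 T = 274409 − 10189 = 264220
T ≈ 81.67 °C — above 0 °C, consistent with complete melting.

T_f ≈ 81.7 °C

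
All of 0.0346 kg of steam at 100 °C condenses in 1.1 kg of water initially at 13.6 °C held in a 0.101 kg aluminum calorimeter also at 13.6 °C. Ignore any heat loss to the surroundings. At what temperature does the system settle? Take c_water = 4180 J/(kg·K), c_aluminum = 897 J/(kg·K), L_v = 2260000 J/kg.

Setting the total heat transfer to zero:
condense steam: −0.0346·2260000 = −78196; condensed water 100 °C→T: 144.63(T − 100); original water: 4598(T − 13.6); cup: 90.6(T − 13.6)
4833.2 T = 78196 + 14463 + 63765 = 156424
T ≈ 32.36 °C — below 100 °C, confirming all the steam condensed.

T_f ≈ 32.4 °C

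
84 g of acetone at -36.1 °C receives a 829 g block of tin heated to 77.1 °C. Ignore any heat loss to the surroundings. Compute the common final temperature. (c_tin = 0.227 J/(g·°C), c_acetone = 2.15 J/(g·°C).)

Taking heat into each body as positive, Σ m c ΔT = 0:
829*0.227*(T − 77.1) + 84*2.15*(T − (-36.1)) = 0
368.78 T = 7989.2
T ≈ 21.66 °C

T_f ≈ 21.7 °C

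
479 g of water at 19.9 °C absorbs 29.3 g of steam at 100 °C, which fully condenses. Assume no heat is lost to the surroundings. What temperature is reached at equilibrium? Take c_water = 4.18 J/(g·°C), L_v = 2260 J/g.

T_f ≈ 55.7 °C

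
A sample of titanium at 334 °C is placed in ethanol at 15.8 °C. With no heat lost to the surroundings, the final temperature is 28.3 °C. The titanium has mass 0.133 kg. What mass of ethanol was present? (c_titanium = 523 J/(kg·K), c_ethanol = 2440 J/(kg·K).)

m ≈ 0.697 kg

Heat lost by the titanium = heat gained by the ethanol:
0.133×523×(334 − 28.3) = m×2440×(28.3 − 15.8)
30500 m = 21264  ⇒  m ≈ 0.6972 kg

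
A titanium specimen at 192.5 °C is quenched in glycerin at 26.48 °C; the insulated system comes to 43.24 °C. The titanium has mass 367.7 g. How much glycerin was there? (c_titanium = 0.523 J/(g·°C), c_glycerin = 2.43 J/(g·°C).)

Energy conservation, ΣQ = 0:
367.7·0.523·(43.24 − 192.5) + m·2.43·(43.24 − 26.48) = 0
40.73 m = 28704
m = 28704/40.73 ≈ 704.8 g

m ≈ 705 g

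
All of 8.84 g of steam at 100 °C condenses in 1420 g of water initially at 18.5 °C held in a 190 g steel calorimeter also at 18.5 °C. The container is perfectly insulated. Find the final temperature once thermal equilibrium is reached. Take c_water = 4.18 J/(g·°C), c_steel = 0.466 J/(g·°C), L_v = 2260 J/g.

T_f ≈ 22.3 °C

Net heat exchanged in the isolated system is zero:
latent heat released on condensation: 8.84×2260 = 19978; condensed water 100 °C→T: 36.95(T − 100); original water: 5935.6(T − 18.5); steel cup: 190×0.466×(T − 18.5) = 88.54(T − 18.5)
6061.1 T = 19978 + 3695.1 + 111447 = 135120
T ≈ 22.29 °C, under the boiling point, so the assumption holds.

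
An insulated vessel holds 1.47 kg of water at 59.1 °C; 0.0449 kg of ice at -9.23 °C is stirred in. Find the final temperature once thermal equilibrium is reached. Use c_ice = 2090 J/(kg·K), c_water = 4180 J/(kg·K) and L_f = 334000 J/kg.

T_f ≈ 54.8 °C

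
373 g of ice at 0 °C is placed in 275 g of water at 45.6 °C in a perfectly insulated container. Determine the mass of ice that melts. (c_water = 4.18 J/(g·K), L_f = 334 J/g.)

m_melted ≈ 157 g

Cooling the water to 0 °C releases 275×4.18×45.6 = 52417 J.
Fully melting the ice requires m_ice L_f = 373×334 = 124582 J.
Since 52417 < 124582 J, not all the ice melts; equilibrium is at 0 °C.
Mass melted = 52417/334 ≈ 156.9 g.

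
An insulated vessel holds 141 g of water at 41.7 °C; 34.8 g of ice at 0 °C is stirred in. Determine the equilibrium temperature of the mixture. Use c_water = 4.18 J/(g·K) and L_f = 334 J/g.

T_f ≈ 17.6 °C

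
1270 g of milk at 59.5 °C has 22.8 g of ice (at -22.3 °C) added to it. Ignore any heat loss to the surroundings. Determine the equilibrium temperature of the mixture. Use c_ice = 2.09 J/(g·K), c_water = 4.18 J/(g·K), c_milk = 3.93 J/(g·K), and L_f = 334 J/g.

T_f ≈ 56.7 °C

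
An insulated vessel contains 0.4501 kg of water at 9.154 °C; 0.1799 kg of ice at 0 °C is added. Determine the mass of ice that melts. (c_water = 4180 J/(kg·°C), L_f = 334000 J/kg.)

m_melted ≈ 0.0516 kg

Heat available from the water dropping to 0 °C: 0.4501×4180×9.154 = 17223 J.
To melt every bit of ice: 0.1799×334000 = 60087 J.
17223 J < 60087 J, so only part of the ice melts and the system sits at 0 °C.
m_melt = 17223 / L_f = 0.05156 kg.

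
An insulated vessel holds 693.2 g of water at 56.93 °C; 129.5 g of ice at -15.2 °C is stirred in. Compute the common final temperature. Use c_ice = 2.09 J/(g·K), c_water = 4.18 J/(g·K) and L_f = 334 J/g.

T_f ≈ 34.2 °C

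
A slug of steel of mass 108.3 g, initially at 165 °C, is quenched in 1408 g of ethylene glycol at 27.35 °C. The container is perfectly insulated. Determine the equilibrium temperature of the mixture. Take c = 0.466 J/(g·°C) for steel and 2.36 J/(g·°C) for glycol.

Net heat exchanged in the isolated system is zero:
108.3*0.466*(T − 165) + 1408*2.36*(T − 27.35) = 0
(50.47 + 3322.9) T = 50.47*165 + 3322.9*27.35
T ≈ 29.41 °C

T_f ≈ 29.4 °C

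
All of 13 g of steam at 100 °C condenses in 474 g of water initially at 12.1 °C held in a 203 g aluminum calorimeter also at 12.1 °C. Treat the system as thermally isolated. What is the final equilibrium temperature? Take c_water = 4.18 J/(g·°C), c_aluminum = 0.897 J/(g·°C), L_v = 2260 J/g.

Setting the total heat transfer to zero:
condense steam: −13·2260 = −29380
  condensate cools 100→T: 13·4.18·(T − 100) = 54.34(T − 100)
  original water: 1981.3(T − 12.1)
  cup: 182.09(T − 12.1)
2217.8 T = 29380 + 5434 + 26177 = 60991
T ≈ 27.50 °C (< 100 °C, so full condensation is consistent).

T_f ≈ 27.5 °C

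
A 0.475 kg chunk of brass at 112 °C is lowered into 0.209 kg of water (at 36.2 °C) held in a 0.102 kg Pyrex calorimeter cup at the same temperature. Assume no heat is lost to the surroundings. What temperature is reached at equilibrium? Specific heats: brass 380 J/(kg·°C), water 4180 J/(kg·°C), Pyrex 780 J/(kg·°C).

Let T be the final temperature. ΣQ_i = 0:
0.475*380*(T − 112) + 0.209*4180*(T − 36.2) + 0.102*780*(T − 36.2) = 0
180.5(T − 112) + 873.62(T − 36.2) + 79.56(T − 36.2) = 0
(180.5 + 873.62 + 79.56) T = 180.5*112 + 873.62*36.2 + 79.56*36.2
T = 54721/1133.7 ≈ 48.27 °C

T_f ≈ 48.3 °C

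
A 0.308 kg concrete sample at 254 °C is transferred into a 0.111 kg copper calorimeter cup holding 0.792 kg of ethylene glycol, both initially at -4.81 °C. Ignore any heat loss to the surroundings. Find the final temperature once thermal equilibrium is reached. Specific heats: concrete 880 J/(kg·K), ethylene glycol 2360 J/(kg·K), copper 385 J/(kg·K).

T_f ≈ 27.3 °C

Energy conservation, ΣQ = 0:
0.308·880·(T − 254) + 0.792·2360·(T − (-4.81)) + 0.111·385·(T − (-4.81)) = 0
2182.9 T = 59648
T ≈ 27.33 °C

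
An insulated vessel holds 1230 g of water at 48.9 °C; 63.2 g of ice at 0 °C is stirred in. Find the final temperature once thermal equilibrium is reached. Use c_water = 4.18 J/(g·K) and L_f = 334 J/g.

Conservation of energy gives ΣQ = 0:
melt ice: 63.2×334 = 21109
  meltwater 0→T: 63.2×4.18×T = 264.18 T
  water: 5141.4(T − 48.9)
5405.6 T = 251414 − 21109 = 230306
T ≈ 42.61 °C (positive, so assuming full melt was valid).

T_f ≈ 42.6 °C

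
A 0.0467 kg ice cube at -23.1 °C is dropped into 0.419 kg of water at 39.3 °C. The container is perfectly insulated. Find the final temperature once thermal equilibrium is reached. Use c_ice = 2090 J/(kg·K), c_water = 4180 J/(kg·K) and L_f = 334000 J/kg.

T_f ≈ 26.2 °C

Net heat exchanged in the isolated system is zero:
ice -23.1→0 °C: 0.0467·2090·23.1 = 2254.6
  latent heat to melt: 0.0467·334000 = 15598
  warm the meltwater: 195.21 T
  water: 1751.4(T − 39.3)
1946.6 T = 68831 − 17852 = 50978
T ≈ 26.19 °C. Since T > 0 °C, the all-ice-melts assumption holds.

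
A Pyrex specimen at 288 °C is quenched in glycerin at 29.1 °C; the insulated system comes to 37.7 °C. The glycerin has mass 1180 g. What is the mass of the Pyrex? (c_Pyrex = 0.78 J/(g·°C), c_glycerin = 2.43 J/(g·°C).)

m ≈ 126 g

|Q_Pyrex| = |Q_glycerin|:
m×0.78×(288 − 37.7) = 1180×2.43×(37.7 − 29.1)
195.23 m = 24660  ⇒  m ≈ 126.3 g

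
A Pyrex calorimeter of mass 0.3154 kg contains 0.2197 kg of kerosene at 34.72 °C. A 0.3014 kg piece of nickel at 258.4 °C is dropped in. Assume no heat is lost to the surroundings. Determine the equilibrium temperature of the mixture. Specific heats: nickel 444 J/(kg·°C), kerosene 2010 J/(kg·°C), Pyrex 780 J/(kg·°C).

T_f ≈ 71.2 °C

Heat gained plus heat lost sum to zero:
0.3014×444×(T − 258.4) + 0.2197×2010×(T − 34.72) + 0.3154×780×(T − 34.72) = 0
(133.82 + 441.6 + 246.01) T = 133.82×258.4 + 441.6×34.72 + 246.01×34.72
T = 58453/821.43 ≈ 71.16 °C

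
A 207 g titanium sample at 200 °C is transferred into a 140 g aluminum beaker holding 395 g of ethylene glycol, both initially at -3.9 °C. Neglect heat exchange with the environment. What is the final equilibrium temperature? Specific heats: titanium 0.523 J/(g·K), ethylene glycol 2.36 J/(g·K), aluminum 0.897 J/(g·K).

T_f ≈ 15.0 °C

Heat gained plus heat lost sum to zero:
207*0.523*(T − 200) + 395*2.36*(T − (-3.9)) + 140*0.897*(T − (-3.9)) = 0
108.26(T − 200) + 932.2(T − (-3.9)) + 125.58(T − (-3.9)) = 0
(108.26 + 932.2 + 125.58) T = 108.26*200 + 932.2*(-3.9) + 125.58*(-3.9)
T = 17527 / 1166 = 15 °C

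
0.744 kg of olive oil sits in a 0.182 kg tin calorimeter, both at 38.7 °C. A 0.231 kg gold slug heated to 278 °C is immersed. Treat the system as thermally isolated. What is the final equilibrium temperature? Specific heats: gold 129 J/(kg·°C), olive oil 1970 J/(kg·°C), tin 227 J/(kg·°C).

T_f ≈ 43.3 °C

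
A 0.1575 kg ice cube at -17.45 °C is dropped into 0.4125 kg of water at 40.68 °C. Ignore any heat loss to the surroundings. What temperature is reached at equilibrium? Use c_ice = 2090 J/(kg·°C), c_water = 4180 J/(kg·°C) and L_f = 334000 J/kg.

T_f ≈ 4.9 °C

Conservation of energy gives ΣQ = 0:
warm ice to 0 °C: 0.1575·2090·(0 − (-17.45)) = 5744.1; melt ice: 0.1575·334000 = 52605; meltwater 0→T: 0.1575·4180·T = 658.35 T; water: 1724.2(T − 40.68)
2382.6 T = 70142 − 58349 = 11793
T ≈ 4.95 °C (positive, so assuming full melt was valid).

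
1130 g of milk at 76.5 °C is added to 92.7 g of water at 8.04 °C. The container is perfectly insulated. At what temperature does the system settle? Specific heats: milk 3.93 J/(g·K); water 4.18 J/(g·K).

Conservation of energy gives ΣQ = 0:
1130·3.93·(T − 76.5) + 92.7·4.18·(T − 8.04) = 0
4440.9(T − 76.5) + 387.49(T − 8.04) = 0
4828.4 T = 342844
T = 342844 / 4828.4 = 71 °C

T_f ≈ 71.0 °C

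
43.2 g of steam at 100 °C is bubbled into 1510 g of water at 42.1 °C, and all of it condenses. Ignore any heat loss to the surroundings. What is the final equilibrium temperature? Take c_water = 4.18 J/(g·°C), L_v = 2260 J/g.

T_f ≈ 58.7 °C

Sum of m c ΔT and latent-heat terms is zero:
latent heat released on condensation: 43.2×2260 = 97632; condensate cools 100→T: 43.2×4.18×(T − 100) = 180.58(T − 100); water warms: 1510×4.18×(T − 42.1) = 6311.8(T − 42.1)
6492.4 T = 97632 + 18058 + 265727 = 381416
T ≈ 58.75 °C — below 100 °C, confirming all the steam condensed.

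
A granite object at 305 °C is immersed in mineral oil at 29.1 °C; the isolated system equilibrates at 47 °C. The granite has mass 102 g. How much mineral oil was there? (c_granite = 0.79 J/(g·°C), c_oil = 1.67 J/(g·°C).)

m ≈ 695 g

Heat lost by the granite = heat gained by the oil:
102·0.79·(305 − 47) = m·1.67·(47 − 29.1)
29.89 m = 20790  ⇒  m ≈ 695.5 g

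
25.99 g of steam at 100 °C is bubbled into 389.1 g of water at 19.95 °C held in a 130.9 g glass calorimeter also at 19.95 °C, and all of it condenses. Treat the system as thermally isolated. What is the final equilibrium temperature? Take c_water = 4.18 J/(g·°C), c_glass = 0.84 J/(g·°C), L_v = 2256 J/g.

T_f ≈ 56.4 °C

Setting the total heat transfer to zero:
condense steam: −25.99·2256 = −58633
  condensate cools 100→T: 25.99·4.18·(T − 100) = 108.64(T − 100)
  original water: 1626.4(T − 19.95)
  cup: 109.96(T − 19.95)
1845 T = 58633 + 10864 + 34641 = 104138
T ≈ 56.44 °C — below 100 °C, confirming all the steam condensed.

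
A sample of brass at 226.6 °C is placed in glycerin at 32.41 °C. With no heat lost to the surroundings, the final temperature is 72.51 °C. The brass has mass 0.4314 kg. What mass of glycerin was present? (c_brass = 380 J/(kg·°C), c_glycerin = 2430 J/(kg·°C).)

Heat gained plus heat lost sum to zero:
0.4314·380·(72.51 − 226.6) + m·2430·(72.51 − 32.41) = 0
97443 m = 25260
m = 25260/97443 ≈ 0.2592 kg

m ≈ 0.259 kg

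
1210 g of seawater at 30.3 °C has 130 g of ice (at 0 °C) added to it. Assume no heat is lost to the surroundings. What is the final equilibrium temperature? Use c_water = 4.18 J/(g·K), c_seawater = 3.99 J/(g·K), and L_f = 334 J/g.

T_f ≈ 19.2 °C

Energy conservation, ΣQ = 0:
fusion: m_ice L_f = 130·334 = 43420; warm the meltwater: 543.4 T; seawater cools: 1210·3.99·(T − 30.3) = 4827.9(T − 30.3)
5371.3 T = 146285 − 43420 = 102865
T ≈ 19.15 °C — above 0 °C, consistent with complete melting.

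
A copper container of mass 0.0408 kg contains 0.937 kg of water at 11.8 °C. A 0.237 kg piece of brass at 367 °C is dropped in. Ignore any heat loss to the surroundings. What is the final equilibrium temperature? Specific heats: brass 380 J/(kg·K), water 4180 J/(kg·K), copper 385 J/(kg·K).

T_f is the heat-capacity-weighted average of the initial temperatures:
T_f = (90.06*367 + 3916.7*11.8 + 15.71*11.8) / (90.06 + 3916.7 + 15.71)
    = 79454 / 4022.4 ≈ 19.75 °C

T_f ≈ 19.8 °C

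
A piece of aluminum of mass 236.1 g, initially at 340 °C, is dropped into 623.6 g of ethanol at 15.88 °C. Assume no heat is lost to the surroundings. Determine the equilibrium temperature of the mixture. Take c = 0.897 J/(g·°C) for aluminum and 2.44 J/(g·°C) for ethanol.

T_f ≈ 55.5 °C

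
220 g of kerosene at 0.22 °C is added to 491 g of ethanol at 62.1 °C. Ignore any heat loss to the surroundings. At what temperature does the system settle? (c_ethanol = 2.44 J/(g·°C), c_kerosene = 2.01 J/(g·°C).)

T_f ≈ 45.4 °C

With ΣQ=0 the equilibrium temperature is the m·c-weighted mean:
T_f = (1198×62.1 + 442.2×0.22) / (1198 + 442.2)
    = 74496 / 1640.2 ≈ 45.42 °C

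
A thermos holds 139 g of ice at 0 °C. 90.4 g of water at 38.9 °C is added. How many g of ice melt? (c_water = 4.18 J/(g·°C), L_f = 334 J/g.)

Heat available from the water dropping to 0 °C: 90.4×4.18×38.9 = 14699 J.
Fully melting the ice requires m_ice L_f = 139×334 = 46426 J.
14699 J < 46426 J, so only part of the ice melts and the system sits at 0 °C.
m_melted×334 = 14699  ⇒  m_melted ≈ 44.01 g.

m_melted ≈ 44 g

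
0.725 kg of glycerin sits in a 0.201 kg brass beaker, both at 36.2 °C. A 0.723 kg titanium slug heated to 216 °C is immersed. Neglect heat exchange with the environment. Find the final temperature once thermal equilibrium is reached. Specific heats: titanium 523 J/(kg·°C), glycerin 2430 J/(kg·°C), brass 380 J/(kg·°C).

T_f ≈ 66.9 °C

Conservation of energy gives ΣQ = 0:
0.723·523·(T − 216) + 0.725·2430·(T − 36.2) + 0.201·380·(T − 36.2) = 0
(378.13 + 1761.8 + 76.38) T = 378.13·216 + 1761.8·36.2 + 76.38·36.2
T = 148216/2216.3 ≈ 66.88 °C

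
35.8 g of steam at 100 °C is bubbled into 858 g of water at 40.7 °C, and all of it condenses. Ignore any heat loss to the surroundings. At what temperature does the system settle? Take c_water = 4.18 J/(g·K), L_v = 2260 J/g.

Energy balance with sensible and latent terms:
latent heat released on condensation: 35.8×2260 = 80908
  condensed water 100 °C→T: 149.64(T − 100)
  water warms: 858×4.18×(T − 40.7) = 3586.4(T − 40.7)
3736.1 T = 80908 + 14964 + 145968 = 241841
T ≈ 64.73 °C (< 100 °C, so full condensation is consistent).

T_f ≈ 64.7 °C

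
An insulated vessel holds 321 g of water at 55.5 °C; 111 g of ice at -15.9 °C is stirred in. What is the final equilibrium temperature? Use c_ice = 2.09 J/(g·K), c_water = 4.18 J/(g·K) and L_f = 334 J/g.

T_f ≈ 18.7 °C

Taking heat into each body as positive, Σ m c ΔT = 0:
ice -15.9→0 °C: 111×2.09×15.9 = 3688.6; fusion: m_ice L_f = 111×334 = 37074; warm the meltwater: 463.98 T; water: 1341.8(T − 55.5)
1805.8 T = 74469 − 40763 = 33706
T ≈ 18.67 °C — above 0 °C, consistent with complete melting.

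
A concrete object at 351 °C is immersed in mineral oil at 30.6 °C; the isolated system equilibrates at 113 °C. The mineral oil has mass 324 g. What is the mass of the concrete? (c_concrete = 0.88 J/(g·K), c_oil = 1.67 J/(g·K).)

Heat lost by the concrete = heat gained by the oil:
m×0.88×(351 − 113) = 324×1.67×(113 − 30.6)
209.44 m = 44585  ⇒  m ≈ 212.9 g

m ≈ 213 g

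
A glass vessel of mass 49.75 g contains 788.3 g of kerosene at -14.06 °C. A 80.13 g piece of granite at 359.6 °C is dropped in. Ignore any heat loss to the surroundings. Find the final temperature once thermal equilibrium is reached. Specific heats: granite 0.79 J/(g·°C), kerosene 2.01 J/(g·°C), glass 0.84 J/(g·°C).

Setting the total heat transfer to zero:
80.13*0.79*(T − 359.6) + 788.3*2.01*(T − (-14.06)) + 49.75*0.84*(T − (-14.06)) = 0
63.3(T − 359.6) + 1584.5(T − (-14.06)) + 41.79(T − (-14.06)) = 0
(63.3 + 1584.5 + 41.79) T = 63.3*359.6 + 1584.5*(-14.06) + 41.79*(-14.06)
T ≈ -0.06 °C

T_f ≈ -0.1 °C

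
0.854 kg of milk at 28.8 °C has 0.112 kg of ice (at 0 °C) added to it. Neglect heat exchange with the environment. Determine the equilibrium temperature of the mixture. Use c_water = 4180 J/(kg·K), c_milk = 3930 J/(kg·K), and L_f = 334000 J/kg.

Net heat exchanged in the isolated system is zero:
latent heat to melt: 0.112·334000 = 37408; warm the meltwater: 468.16 T; milk cools: 0.854·3930·(T − 28.8) = 3356.2(T − 28.8)
3824.4 T = 96659 − 37408 = 59251
T ≈ 15.49 °C (positive, so assuming full melt was valid).

T_f ≈ 15.5 °C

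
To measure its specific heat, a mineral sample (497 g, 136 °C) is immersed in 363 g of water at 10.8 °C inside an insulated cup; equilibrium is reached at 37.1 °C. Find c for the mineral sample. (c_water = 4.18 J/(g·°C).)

c ≈ 0.812 J/(g·°C)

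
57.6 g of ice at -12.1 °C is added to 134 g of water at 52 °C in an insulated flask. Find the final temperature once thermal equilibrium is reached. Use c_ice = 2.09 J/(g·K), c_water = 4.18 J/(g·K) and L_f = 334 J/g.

T_f ≈ 10.5 °C

Setting the total heat transfer to zero:
warm ice to 0 °C: 57.6×2.09×(0 − (-12.1)) = 1456.6
  melt ice: 57.6×334 = 19238
  meltwater 0→T: 57.6×4.18×T = 240.77 T
  water cools: 134×4.18×(T − 52) = 560.12(T − 52)
800.89 T = 29126 − 20695 = 8431.2
T ≈ 10.53 °C (positive, so assuming full melt was valid).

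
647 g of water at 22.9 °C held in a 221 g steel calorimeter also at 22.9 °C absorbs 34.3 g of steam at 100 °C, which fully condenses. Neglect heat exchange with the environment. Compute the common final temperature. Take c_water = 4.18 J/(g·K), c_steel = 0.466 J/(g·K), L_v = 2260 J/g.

Energy conservation, ΣQ = 0:
condense steam: −34.3·2260 = −77518; condensed water 100 °C→T: 143.37(T − 100); water warms: 647·4.18·(T − 22.9) = 2704.5(T − 22.9); steel cup: 221·0.466·(T − 22.9) = 102.99(T − 22.9)
2950.8 T = 77518 + 14337 + 64291 = 156146
T ≈ 52.92 °C (< 100 °C, so full condensation is consistent).

T_f ≈ 52.9 °C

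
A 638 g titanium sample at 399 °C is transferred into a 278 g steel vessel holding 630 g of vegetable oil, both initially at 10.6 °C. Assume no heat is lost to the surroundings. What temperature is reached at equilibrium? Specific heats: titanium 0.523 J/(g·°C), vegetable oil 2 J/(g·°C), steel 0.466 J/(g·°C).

Heat gained plus heat lost sum to zero:
638×0.523×(T − 399) + 630×2×(T − 10.6) + 278×0.466×(T − 10.6) = 0
333.67(T − 399) + 1260(T − 10.6) + 129.55(T − 10.6) = 0
(333.67 + 1260 + 129.55) T = 333.67×399 + 1260×10.6 + 129.55×10.6
T = 147865 / 1723.2 = 85.8 °C

T_f ≈ 85.8 °C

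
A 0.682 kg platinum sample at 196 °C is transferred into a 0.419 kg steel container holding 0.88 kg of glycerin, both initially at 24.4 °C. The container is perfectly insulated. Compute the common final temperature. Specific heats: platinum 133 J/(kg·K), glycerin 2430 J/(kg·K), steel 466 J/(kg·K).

T_f ≈ 30.8 °C

With ΣQ=0 the equilibrium temperature is the m·c-weighted mean:
T_f = (90.71×196 + 2138.4×24.4 + 195.25×24.4) / (90.71 + 2138.4 + 195.25)
    = 74720 / 2424.4 ≈ 30.82 °C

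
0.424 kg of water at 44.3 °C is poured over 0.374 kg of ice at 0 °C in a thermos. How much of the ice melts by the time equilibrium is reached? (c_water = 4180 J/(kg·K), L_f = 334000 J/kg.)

m_melted ≈ 0.235 kg

Heat available from the water dropping to 0 °C: 0.424·4180·44.3 = 78514 J.
To melt every bit of ice: 0.374·334000 = 124916 J.
Since 78514 < 124916 J, not all the ice melts; equilibrium is at 0 °C.
m_melted·334000 = 78514  ⇒  m_melted ≈ 0.2351 kg.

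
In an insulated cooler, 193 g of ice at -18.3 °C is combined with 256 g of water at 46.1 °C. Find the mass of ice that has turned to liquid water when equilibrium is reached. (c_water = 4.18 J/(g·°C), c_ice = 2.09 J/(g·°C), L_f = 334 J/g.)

m_melted ≈ 126 g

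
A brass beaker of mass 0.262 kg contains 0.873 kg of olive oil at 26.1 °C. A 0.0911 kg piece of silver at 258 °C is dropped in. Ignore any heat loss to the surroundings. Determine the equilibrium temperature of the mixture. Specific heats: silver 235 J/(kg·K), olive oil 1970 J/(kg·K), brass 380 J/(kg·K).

Net heat exchanged in the isolated system is zero:
0.0911·235·(T − 258) + 0.873·1970·(T − 26.1) + 0.262·380·(T − 26.1) = 0
(21.41 + 1719.8 + 99.56) T = 21.41·258 + 1719.8·26.1 + 99.56·26.1
T = 53009/1840.8 ≈ 28.80 °C

T_f ≈ 28.8 °C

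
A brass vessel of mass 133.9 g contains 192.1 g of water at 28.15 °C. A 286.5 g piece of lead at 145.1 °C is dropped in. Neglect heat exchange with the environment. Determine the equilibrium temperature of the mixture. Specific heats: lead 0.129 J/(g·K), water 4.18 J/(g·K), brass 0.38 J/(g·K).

Heat gained plus heat lost sum to zero:
286.5·0.129·(T − 145.1) + 192.1·4.18·(T − 28.15) + 133.9·0.38·(T − 28.15) = 0
36.96(T − 145.1) + 802.98(T − 28.15) + 50.88(T − 28.15) = 0
890.82 T = 29399
T = 29399 / 890.82 = 33 °C

T_f ≈ 33.0 °C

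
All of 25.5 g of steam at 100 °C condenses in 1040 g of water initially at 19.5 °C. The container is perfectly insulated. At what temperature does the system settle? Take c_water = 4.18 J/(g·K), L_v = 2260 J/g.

T_f ≈ 34.4 °C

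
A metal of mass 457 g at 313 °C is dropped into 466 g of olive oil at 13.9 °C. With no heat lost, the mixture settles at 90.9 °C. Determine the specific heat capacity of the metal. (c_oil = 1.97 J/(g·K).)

Setting the total heat transfer to zero:
457×c×(90.9 − 313) + 466×1.97×(90.9 − 13.9) = 0
-101500 c = -70688
c = -70688/-101500 ≈ 0.6964 J/(g·K)

c ≈ 0.696 J/(g·K)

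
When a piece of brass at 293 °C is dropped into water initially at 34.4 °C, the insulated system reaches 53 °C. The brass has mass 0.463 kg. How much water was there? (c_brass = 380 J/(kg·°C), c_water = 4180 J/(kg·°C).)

m ≈ 0.543 kg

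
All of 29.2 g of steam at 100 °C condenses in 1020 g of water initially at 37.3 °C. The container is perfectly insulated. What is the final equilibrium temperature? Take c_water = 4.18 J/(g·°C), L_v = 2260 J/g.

Conservation of energy gives ΣQ = 0:
condense steam: −29.2·2260 = −65992
  condensed water 100 °C→T: 122.06(T − 100)
  original water: 4263.6(T − 37.3)
4385.7 T = 65992 + 12206 + 159032 = 237230
T ≈ 54.09 °C (< 100 °C, so full condensation is consistent).

T_f ≈ 54.1 °C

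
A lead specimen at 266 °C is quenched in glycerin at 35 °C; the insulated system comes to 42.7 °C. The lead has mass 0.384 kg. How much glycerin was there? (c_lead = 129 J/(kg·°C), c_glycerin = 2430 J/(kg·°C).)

Heat lost by the lead = heat gained by the glycerin:
0.384·129·(266 − 42.7) = m·2430·(42.7 − 35)
18711 m = 11061  ⇒  m ≈ 0.5912 kg

m ≈ 0.591 kg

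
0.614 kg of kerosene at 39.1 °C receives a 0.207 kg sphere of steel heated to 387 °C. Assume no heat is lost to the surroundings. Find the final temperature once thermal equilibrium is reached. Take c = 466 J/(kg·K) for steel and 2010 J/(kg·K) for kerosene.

T_f ≈ 64.3 °C

Set heat shed by the hot body equal to heat absorbed by the cold body:
0.207·466·(387 − T) = 0.614·2010·(T − 39.1)
96.46(387 − T) = 1234.1(T − 39.1)
1330.6 T = 85586  ⇒  T ≈ 64.32 °C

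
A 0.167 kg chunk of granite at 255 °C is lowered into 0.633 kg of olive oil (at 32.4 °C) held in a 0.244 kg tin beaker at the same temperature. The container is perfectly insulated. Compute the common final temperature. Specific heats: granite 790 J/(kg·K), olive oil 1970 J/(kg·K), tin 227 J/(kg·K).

T_f ≈ 52.9 °C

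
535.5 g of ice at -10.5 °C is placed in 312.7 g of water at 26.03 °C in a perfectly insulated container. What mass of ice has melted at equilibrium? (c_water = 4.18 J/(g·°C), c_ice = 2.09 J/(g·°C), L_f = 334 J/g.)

m_melted ≈ 66.7 g

Water can give up m c ΔT = 312.7×4.18×26.03 = 34023 J before reaching 0 °C.
Of that, 535.5×2.09×10.5 = 11752 J goes to bring the ice to 0 °C, leaving 22272 J.
Melting all 535.5 g of ice would need 535.5×334 = 178857 J.
Since 22272 < 178857 J, not all the ice melts; equilibrium is at 0 °C.
Mass melted = 22272/334 ≈ 66.68 g.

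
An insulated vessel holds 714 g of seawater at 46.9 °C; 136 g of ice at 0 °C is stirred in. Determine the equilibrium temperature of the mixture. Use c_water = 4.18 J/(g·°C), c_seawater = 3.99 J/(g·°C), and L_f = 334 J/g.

T_f ≈ 25.8 °C

Let T be the final temperature. ΣQ_i = 0:
fusion: m_ice L_f = 136×334 = 45424; meltwater 0→T: 136×4.18×T = 568.48 T; seawater cools: 714×3.99×(T − 46.9) = 2848.9(T − 46.9)
3417.3 T = 133612 − 45424 = 88188
T ≈ 25.81 °C — above 0 °C, consistent with complete melting.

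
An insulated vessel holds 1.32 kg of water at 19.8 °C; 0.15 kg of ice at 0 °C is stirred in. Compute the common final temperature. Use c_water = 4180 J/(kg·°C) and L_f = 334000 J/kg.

T_f ≈ 9.6 °C

Conservation of energy gives ΣQ = 0:
latent heat to melt: 0.15×334000 = 50100
  meltwater 0→T: 0.15×4180×T = 627 T
  water: 5517.6(T − 19.8)
6144.6 T = 109248 − 50100 = 59148
T ≈ 9.63 °C. Since T > 0 °C, the all-ice-melts assumption holds.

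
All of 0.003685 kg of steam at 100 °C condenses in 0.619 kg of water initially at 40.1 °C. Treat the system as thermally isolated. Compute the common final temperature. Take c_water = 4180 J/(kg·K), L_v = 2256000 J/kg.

T_f ≈ 43.6 °C

Sum of m c ΔT and latent-heat terms is zero:
steam→water at 100 °C releases m L_v = 0.003685×2256000 = 8313.4
  condensed water 100 °C→T: 15.4(T − 100)
  original water: 2587.4(T − 40.1)
2602.8 T = 8313.4 + 1540.3 + 103756 = 113609
T ≈ 43.65 °C — below 100 °C, confirming all the steam condensed.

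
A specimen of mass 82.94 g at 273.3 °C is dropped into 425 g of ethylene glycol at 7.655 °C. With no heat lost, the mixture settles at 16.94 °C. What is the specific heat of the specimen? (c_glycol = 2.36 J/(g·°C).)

c ≈ 0.438 J/(g·°C)

Net heat exchanged in the isolated system is zero:
82.94×c×(16.94 − 273.3) + 425×2.36×(16.94 − 7.655) = 0
-21262 c = -9312.9
c = -9312.9/-21262 ≈ 0.438 J/(g·°C)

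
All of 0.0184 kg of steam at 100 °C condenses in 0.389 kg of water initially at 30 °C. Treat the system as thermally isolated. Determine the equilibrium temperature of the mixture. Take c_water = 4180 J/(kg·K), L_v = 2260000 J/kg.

Let T be the final temperature. ΣQ_i = 0:
latent heat released on condensation: 0.0184·2260000 = 41584; condensed water 100 °C→T: 76.91(T − 100); original water: 1626(T − 30)
1702.9 T = 41584 + 7691.2 + 48781 = 98056
T ≈ 57.58 °C, under the boiling point, so the assumption holds.

T_f ≈ 57.6 °C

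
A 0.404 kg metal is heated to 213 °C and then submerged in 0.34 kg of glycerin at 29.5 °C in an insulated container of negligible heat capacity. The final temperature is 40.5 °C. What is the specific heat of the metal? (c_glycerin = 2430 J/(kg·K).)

Conservation of energy gives ΣQ = 0:
0.404×c×(40.5 − 213) + 0.34×2430×(40.5 − 29.5) = 0
-69.69 c = -9088.2
c = -9088.2/-69.69 ≈ 130.4 J/(kg·K)

c ≈ 130 J/(kg·K)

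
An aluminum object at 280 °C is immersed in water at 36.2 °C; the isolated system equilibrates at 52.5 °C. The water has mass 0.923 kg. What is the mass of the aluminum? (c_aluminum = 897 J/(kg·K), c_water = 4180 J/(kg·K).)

|Q_aluminum| = |Q_water|:
m×897×(280 − 52.5) = 0.923×4180×(52.5 − 36.2)
204068 m = 62888  ⇒  m ≈ 0.3082 kg

m ≈ 0.308 kg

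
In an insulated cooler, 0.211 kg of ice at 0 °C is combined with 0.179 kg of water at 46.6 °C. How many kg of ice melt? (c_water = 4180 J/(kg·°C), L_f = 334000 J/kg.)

m_melted ≈ 0.104 kg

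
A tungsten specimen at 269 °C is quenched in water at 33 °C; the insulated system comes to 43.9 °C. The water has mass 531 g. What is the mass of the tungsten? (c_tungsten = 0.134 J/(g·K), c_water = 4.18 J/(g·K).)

Heat lost by the tungsten = heat gained by the water:
m×0.134×(269 − 43.9) = 531×4.18×(43.9 − 33)
30.16 m = 24193  ⇒  m ≈ 802.1 g

m ≈ 802 g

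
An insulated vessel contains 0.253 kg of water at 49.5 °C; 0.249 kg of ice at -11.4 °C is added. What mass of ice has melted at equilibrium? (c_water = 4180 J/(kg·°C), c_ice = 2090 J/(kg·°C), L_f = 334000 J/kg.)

Cooling the water to 0 °C releases 0.253×4180×49.5 = 52348 J.
Of that, 0.249×2090×11.4 = 5932.7 J goes to bring the ice to 0 °C, leaving 46416 J.
To melt every bit of ice: 0.249×334000 = 83166 J.
46416 J < 83166 J, so only part of the ice melts and the system sits at 0 °C.
m_melted×334000 = 46416  ⇒  m_melted ≈ 0.139 kg.

m_melted ≈ 0.139 kg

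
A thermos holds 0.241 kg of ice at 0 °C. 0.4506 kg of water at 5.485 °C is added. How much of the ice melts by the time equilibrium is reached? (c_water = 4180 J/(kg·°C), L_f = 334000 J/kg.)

Water can give up m c ΔT = 0.4506·4180·5.485 = 10331 J before reaching 0 °C.
To melt every bit of ice: 0.241·334000 = 80494 J.
10331 J < 80494 J, so only part of the ice melts and the system sits at 0 °C.
Mass melted = 10331/334000 ≈ 0.03093 kg.

m_melted ≈ 0.0309 kg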